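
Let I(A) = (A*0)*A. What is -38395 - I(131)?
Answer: -38395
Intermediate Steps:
I(A) = 0 (I(A) = 0*A = 0)
-38395 - I(131) = -38395 - 1*0 = -38395 + 0 = -38395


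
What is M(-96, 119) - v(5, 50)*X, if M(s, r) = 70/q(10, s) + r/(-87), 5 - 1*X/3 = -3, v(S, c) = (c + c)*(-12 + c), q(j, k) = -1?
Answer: -7940609/87 ≈ -91271.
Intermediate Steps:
v(S, c) = 2*c*(-12 + c) (v(S, c) = (2*c)*(-12 + c) = 2*c*(-12 + c))
X = 24 (X = 15 - 3*(-3) = 15 + 9 = 24)
M(s, r) = -70 - r/87 (M(s, r) = 70/(-1) + r/(-87) = 70*(-1) + r*(-1/87) = -70 - r/87)
M(-96, 119) - v(5, 50)*X = (-70 - 1/87*119) - 2*50*(-12 + 50)*24 = (-70 - 119/87) - 2*50*38*24 = -6209/87 - 3800*24 = -6209/87 - 1*91200 = -6209/87 - 91200 = -7940609/87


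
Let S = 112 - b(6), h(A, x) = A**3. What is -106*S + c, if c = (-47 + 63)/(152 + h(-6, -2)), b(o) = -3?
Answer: -48761/4 ≈ -12190.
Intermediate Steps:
S = 115 (S = 112 - 1*(-3) = 112 + 3 = 115)
c = -1/4 (c = (-47 + 63)/(152 + (-6)**3) = 16/(152 - 216) = 16/(-64) = 16*(-1/64) = -1/4 ≈ -0.25000)
-106*S + c = -106*115 - 1/4 = -12190 - 1/4 = -48761/4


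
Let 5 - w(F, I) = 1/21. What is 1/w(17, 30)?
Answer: 21/104 ≈ 0.20192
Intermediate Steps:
w(F, I) = 104/21 (w(F, I) = 5 - 1/21 = 104/21)
1/w(17, 30) = 1/(104/21) = 21/104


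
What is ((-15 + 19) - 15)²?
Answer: 121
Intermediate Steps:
((-15 + 19) - 15)² = (4 - 15)² = (-11)² = 121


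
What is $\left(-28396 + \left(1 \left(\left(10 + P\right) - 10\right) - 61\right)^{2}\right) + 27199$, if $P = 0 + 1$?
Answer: $2403$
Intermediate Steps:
$P = 1$
$\left(-28396 + \left(1 \left(\left(10 + P\right) - 10\right) - 61\right)^{2}\right) + 27199 = \left(-28396 + \left(1 \left(\left(10 + 1\right) - 10\right) - 61\right)^{2}\right) + 27199 = \left(-28396 + \left(1 \left(11 - 10\right) - 61\right)^{2}\right) + 27199 = \left(-28396 + \left(1 \cdot 1 - 61\right)^{2}\right) + 27199 = \left(-28396 + \left(1 - 61\right)^{2}\right) + 27199 = \left(-28396 + \left(-60\right)^{2}\right) + 27199 = \left(-28396 + 3600\right) + 27199 = -24796 + 27199 = 2403$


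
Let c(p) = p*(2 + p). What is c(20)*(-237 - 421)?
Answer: -289520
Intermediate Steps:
c(20)*(-237 - 421) = (20*(2 + 20))*(-237 - 421) = (20*22)*(-658) = 440*(-658) = -289520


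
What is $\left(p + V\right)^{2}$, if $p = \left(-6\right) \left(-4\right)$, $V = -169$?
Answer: $21025$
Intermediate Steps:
$p = 24$
$\left(p + V\right)^{2} = \left(24 - 169\right)^{2} = \left(-145\right)^{2} = 21025$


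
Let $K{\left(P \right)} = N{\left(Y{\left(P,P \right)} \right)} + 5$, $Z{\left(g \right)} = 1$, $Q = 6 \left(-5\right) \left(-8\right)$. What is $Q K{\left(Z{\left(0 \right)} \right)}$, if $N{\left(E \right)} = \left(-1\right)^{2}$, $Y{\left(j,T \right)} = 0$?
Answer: $1440$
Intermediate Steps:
$Q = 240$ ($Q = \left(-30\right) \left(-8\right) = 240$)
$N{\left(E \right)} = 1$
$K{\left(P \right)} = 6$ ($K{\left(P \right)} = 1 + 5 = 6$)
$Q K{\left(Z{\left(0 \right)} \right)} = 240 \cdot 6 = 1440$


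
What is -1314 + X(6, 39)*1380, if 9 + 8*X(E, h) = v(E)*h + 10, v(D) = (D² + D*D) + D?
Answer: 1047207/2 ≈ 5.2360e+5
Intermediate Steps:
v(D) = D + 2*D² (v(D) = (D² + D²) + D = 2*D² + D = D + 2*D²)
X(E, h) = ⅛ + E*h*(1 + 2*E)/8 (X(E, h) = -9/8 + ((E*(1 + 2*E))*h + 10)/8 = -9/8 + (E*h*(1 + 2*E) + 10)/8 = -9/8 + (10 + E*h*(1 + 2*E))/8 = -9/8 + (5/4 + E*h*(1 + 2*E)/8) = ⅛ + E*h*(1 + 2*E)/8)
-1314 + X(6, 39)*1380 = -1314 + (⅛ + (⅛)*6*39*(1 + 2*6))*1380 = -1314 + (⅛ + (⅛)*6*39*(1 + 12))*1380 = -1314 + (⅛ + (⅛)*6*39*13)*1380 = -1314 + (⅛ + 1521/4)*1380 = -1314 + (3043/8)*1380 = -1314 + 1049835/2 = 1047207/2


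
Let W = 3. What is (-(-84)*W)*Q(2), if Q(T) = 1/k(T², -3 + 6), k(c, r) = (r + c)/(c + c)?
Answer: 288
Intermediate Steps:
k(c, r) = (c + r)/(2*c) (k(c, r) = (c + r)/((2*c)) = (c + r)*(1/(2*c)) = (c + r)/(2*c))
Q(T) = 2*T²/(3 + T²) (Q(T) = 1/((T² + (-3 + 6))/(2*(T²))) = 1/((T² + 3)/(2*T²)) = 1/((3 + T²)/(2*T²)) = 2*T²/(3 + T²))
(-(-84)*W)*Q(2) = (-(-84)*3)*(2*2²/(3 + 2²)) = (-21*(-12))*(2*4/(3 + 4)) = 252*(2*4/7) = 252*(2*4*(⅐)) = 252*(8/7) = 288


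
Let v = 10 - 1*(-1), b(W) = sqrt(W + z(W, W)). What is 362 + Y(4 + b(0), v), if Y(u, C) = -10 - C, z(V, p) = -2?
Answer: 341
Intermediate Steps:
b(W) = sqrt(-2 + W) (b(W) = sqrt(W - 2) = sqrt(-2 + W))
v = 11 (v = 10 + 1 = 11)
362 + Y(4 + b(0), v) = 362 + (-10 - 1*11) = 362 + (-10 - 11) = 362 - 21 = 341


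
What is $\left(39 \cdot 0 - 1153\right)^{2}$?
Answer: $1329409$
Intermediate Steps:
$\left(39 \cdot 0 - 1153\right)^{2} = \left(0 - 1153\right)^{2} = \left(-1153\right)^{2} = 1329409$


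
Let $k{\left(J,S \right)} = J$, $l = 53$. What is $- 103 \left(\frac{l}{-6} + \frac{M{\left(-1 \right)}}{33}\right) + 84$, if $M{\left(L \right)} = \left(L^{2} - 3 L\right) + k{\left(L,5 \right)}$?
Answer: $\frac{64975}{66} \approx 984.47$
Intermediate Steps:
$M{\left(L \right)} = L^{2} - 2 L$ ($M{\left(L \right)} = \left(L^{2} - 3 L\right) + L = L^{2} - 2 L$)
$- 103 \left(\frac{l}{-6} + \frac{M{\left(-1 \right)}}{33}\right) + 84 = - 103 \left(\frac{53}{-6} + \frac{\left(-1\right) \left(-2 - 1\right)}{33}\right) + 84 = - 103 \left(53 \left(- \frac{1}{6}\right) + \left(-1\right) \left(-3\right) \frac{1}{33}\right) + 84 = - 103 \left(- \frac{53}{6} + 3 \cdot \frac{1}{33}\right) + 84 = - 103 \left(- \frac{53}{6} + \frac{1}{11}\right) + 84 = \left(-103\right) \left(- \frac{577}{66}\right) + 84 = \frac{59431}{66} + 84 = \frac{64975}{66}$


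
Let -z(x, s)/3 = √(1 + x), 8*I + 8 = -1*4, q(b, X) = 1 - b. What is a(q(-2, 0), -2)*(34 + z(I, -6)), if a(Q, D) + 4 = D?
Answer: -204 + 9*I*√2 ≈ -204.0 + 12.728*I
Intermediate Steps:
I = -3/2 (I = -1 + (-1*4)/8 = -1 + (⅛)*(-4) = -1 - ½ = -3/2 ≈ -1.5000)
a(Q, D) = -4 + D
z(x, s) = -3*√(1 + x)
a(q(-2, 0), -2)*(34 + z(I, -6)) = (-4 - 2)*(34 - 3*√(1 - 3/2)) = -6*(34 - 3*I*√2/2) = -204 + 9*I*√2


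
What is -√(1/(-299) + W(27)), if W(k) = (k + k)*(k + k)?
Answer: -√260693017/299 ≈ -54.000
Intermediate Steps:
W(k) = 4*k² (W(k) = (2*k)*(2*k) = 4*k²)
-√(1/(-299) + W(27)) = -√(1/(-299) + 4*27²) = -√(-1/299 + 4*729) = -√(-1/299 + 2916) = -√(871883/299) = -√260693017/299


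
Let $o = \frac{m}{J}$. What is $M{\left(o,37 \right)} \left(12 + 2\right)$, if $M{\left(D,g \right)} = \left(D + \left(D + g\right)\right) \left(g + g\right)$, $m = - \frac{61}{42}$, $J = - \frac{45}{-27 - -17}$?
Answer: $\frac{1016908}{27} \approx 37663.0$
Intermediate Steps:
$J = \frac{9}{2}$ ($J = - \frac{45}{-27 + 17} = - \frac{45}{-10} = \left(-45\right) \left(- \frac{1}{10}\right) = \frac{9}{2} \approx 4.5$)
$m = - \frac{61}{42}$ ($m = \left(-61\right) \frac{1}{42} = - \frac{61}{42} \approx -1.4524$)
$o = - \frac{61}{189}$ ($o = - \frac{61}{42 \cdot \frac{9}{2}} = \left(- \frac{61}{42}\right) \frac{2}{9} = - \frac{61}{189} \approx -0.32275$)
$M{\left(D,g \right)} = 2 g \left(g + 2 D\right)$ ($M{\left(D,g \right)} = \left(g + 2 D\right) 2 g = 2 g \left(g + 2 D\right)$)
$M{\left(o,37 \right)} \left(12 + 2\right) = 2 \cdot 37 \left(37 + 2 \left(- \frac{61}{189}\right)\right) \left(12 + 2\right) = 2 \cdot 37 \left(37 - \frac{122}{189}\right) 14 = 2 \cdot 37 \cdot \frac{6871}{189} \cdot 14 = \frac{508454}{189} \cdot 14 = \frac{1016908}{27}$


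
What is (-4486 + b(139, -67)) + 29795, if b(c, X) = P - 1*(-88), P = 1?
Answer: 25398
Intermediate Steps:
b(c, X) = 89 (b(c, X) = 1 - 1*(-88) = 1 + 88 = 89)
(-4486 + b(139, -67)) + 29795 = (-4486 + 89) + 29795 = -4397 + 29795 = 25398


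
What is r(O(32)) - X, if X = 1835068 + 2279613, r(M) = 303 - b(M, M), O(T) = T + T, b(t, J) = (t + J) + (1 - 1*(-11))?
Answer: -4114518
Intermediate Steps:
b(t, J) = 12 + J + t (b(t, J) = (J + t) + (1 + 11) = (J + t) + 12 = 12 + J + t)
O(T) = 2*T
r(M) = 291 - 2*M (r(M) = 303 - (12 + M + M) = 303 - (12 + 2*M) = 303 + (-12 - 2*M) = 291 - 2*M)
X = 4114681
r(O(32)) - X = (291 - 4*32) - 1*4114681 = (291 - 2*64) - 4114681 = (291 - 128) - 4114681 = 163 - 4114681 = -4114518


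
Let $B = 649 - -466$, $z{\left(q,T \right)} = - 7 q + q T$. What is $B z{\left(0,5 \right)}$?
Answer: $0$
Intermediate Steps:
$z{\left(q,T \right)} = - 7 q + T q$
$B = 1115$ ($B = 649 + 466 = 1115$)
$B z{\left(0,5 \right)} = 1115 \cdot 0 \left(-7 + 5\right) = 1115 \cdot 0 \left(-2\right) = 1115 \cdot 0 = 0$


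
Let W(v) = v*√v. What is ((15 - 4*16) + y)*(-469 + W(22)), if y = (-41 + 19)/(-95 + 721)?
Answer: 7198212/313 - 337656*√22/313 ≈ 17938.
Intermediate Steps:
W(v) = v^(3/2)
y = -11/313 (y = -22/626 = -22*1/626 = -11/313 ≈ -0.035144)
((15 - 4*16) + y)*(-469 + W(22)) = ((15 - 4*16) - 11/313)*(-469 + 22^(3/2)) = ((15 - 64) - 11/313)*(-469 + 22*√22) = (-49 - 11/313)*(-469 + 22*√22) = -15348*(-469 + 22*√22)/313 = 7198212/313 - 337656*√22/313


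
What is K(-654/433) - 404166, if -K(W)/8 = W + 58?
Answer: -175199558/433 ≈ -4.0462e+5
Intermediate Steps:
K(W) = -464 - 8*W (K(W) = -8*(W + 58) = -8*(58 + W) = -464 - 8*W)
K(-654/433) - 404166 = (-464 - (-5232)/433) - 404166 = (-464 - 8*(-654/433)) - 404166 = (-464 + 5232/433) - 404166 = -195680/433 - 404166 = -175199558/433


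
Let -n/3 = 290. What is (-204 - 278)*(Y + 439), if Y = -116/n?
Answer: -3174934/15 ≈ -2.1166e+5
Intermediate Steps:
n = -870 (n = -3*290 = -870)
Y = 2/15 (Y = -116/(-870) = -116*(-1/870) = 2/15 ≈ 0.13333)
(-204 - 278)*(Y + 439) = (-204 - 278)*(2/15 + 439) = -482*6587/15 = -3174934/15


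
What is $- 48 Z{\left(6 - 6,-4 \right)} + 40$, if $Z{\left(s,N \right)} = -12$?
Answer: $616$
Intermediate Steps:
$- 48 Z{\left(6 - 6,-4 \right)} + 40 = \left(-48\right) \left(-12\right) + 40 = 576 + 40 = 616$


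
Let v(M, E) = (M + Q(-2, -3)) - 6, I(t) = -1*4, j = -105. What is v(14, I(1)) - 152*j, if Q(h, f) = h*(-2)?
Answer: 15972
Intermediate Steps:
Q(h, f) = -2*h
I(t) = -4
v(M, E) = -2 + M (v(M, E) = (M - 2*(-2)) - 6 = (M + 4) - 6 = (4 + M) - 6 = -2 + M)
v(14, I(1)) - 152*j = (-2 + 14) - 152*(-105) = 12 + 15960 = 15972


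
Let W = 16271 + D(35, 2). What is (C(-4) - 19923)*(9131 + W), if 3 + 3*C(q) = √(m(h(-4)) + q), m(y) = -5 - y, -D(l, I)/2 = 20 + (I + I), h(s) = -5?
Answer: -505153096 + 50708*I/3 ≈ -5.0515e+8 + 16903.0*I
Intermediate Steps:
D(l, I) = -40 - 4*I (D(l, I) = -2*(20 + (I + I)) = -2*(20 + 2*I) = -40 - 4*I)
W = 16223 (W = 16271 + (-40 - 4*2) = 16271 + (-40 - 8) = 16271 - 48 = 16223)
C(q) = -1 + √q/3 (C(q) = -1 + √((-5 - 1*(-5)) + q)/3 = -1 + √((-5 + 5) + q)/3 = -1 + √(0 + q)/3 = -1 + √q/3)
(C(-4) - 19923)*(9131 + W) = ((-1 + √(-4)/3) - 19923)*(9131 + 16223) = ((-1 + (2*I)/3) - 19923)*25354 = ((-1 + 2*I/3) - 19923)*25354 = (-19924 + 2*I/3)*25354 = -505153096 + 50708*I/3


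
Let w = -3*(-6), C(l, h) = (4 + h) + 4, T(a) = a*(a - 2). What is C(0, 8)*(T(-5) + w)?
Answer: 848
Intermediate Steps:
T(a) = a*(-2 + a)
C(l, h) = 8 + h
w = 18
C(0, 8)*(T(-5) + w) = (8 + 8)*(-5*(-2 - 5) + 18) = 16*(-5*(-7) + 18) = 16*(35 + 18) = 16*53 = 848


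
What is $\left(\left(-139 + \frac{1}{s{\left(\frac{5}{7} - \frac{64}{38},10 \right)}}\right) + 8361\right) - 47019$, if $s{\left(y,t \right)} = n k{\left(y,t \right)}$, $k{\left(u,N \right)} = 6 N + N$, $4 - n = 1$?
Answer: $- \frac{8147369}{210} \approx -38797.0$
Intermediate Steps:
$n = 3$ ($n = 4 - 1 = 3$)
$k{\left(u,N \right)} = 7 N$
$s{\left(y,t \right)} = 21 t$ ($s{\left(y,t \right)} = 3 \cdot 7 t = 21 t$)
$\left(\left(-139 + \frac{1}{s{\left(\frac{5}{7} - \frac{64}{38},10 \right)}}\right) + 8361\right) - 47019 = \left(\left(-139 + \frac{1}{21 \cdot 10}\right) + 8361\right) - 47019 = \left(\left(-139 + \frac{1}{210}\right) + 8361\right) - 47019 = \left(- \frac{29189}{210} + 8361\right) - 47019 = \frac{1726621}{210} - 47019 = - \frac{8147369}{210}$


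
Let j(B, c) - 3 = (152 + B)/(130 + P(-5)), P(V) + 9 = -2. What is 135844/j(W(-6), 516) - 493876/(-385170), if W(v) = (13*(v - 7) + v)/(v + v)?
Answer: 1009735065302/32703015 ≈ 30876.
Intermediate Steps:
P(V) = -11 (P(V) = -9 - 2 = -11)
W(v) = (-91 + 14*v)/(2*v) (W(v) = (13*(-7 + v) + v)/((2*v)) = ((-91 + 13*v) + v)*(1/(2*v)) = (-91 + 14*v)*(1/(2*v)) = (-91 + 14*v)/(2*v))
j(B, c) = 509/119 + B/119 (j(B, c) = 3 + (152 + B)/(130 - 11) = 3 + (152 + B)/119 = 3 + (152 + B)*(1/119) = 3 + (152/119 + B/119) = 509/119 + B/119)
135844/j(W(-6), 516) - 493876/(-385170) = 135844/(509/119 + (7 - 91/2/(-6))/119) - 493876/(-385170) = 135844/(509/119 + (7 - 91/2*(-⅙))/119) - 493876*(-1/385170) = 135844/(509/119 + (7 + 91/12)/119) + 6674/5205 = 135844/(509/119 + (1/119)*(175/12)) + 6674/5205 = 135844/(509/119 + 25/204) + 6674/5205 = 135844/(6283/1428) + 6674/5205 = 135844*(1428/6283) + 6674/5205 = 193985232/6283 + 6674/5205 = 1009735065302/32703015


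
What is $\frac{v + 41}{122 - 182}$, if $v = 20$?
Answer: $- \frac{61}{60} \approx -1.0167$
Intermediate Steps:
$\frac{v + 41}{122 - 182} = \frac{20 + 41}{122 - 182} = \frac{61}{-60} = 61 \left(- \frac{1}{60}\right) = - \frac{61}{60}$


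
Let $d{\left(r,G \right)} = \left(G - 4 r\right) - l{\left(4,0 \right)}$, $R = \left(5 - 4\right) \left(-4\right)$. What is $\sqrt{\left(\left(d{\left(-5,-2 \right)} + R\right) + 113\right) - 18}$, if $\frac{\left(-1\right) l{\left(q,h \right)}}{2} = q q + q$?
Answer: $\sqrt{149} \approx 12.207$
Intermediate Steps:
$R = -4$ ($R = 1 \left(-4\right) = -4$)
$l{\left(q,h \right)} = - 2 q - 2 q^{2}$ ($l{\left(q,h \right)} = - 2 \left(q q + q\right) = - 2 \left(q^{2} + q\right) = - 2 \left(q + q^{2}\right) = - 2 q - 2 q^{2}$)
$d{\left(r,G \right)} = 40 + G - 4 r$ ($d{\left(r,G \right)} = \left(G - 4 r\right) - \left(-2\right) 4 \left(1 + 4\right) = \left(G - 4 r\right) - \left(-2\right) 4 \cdot 5 = \left(G - 4 r\right) - -40 = \left(G - 4 r\right) + 40 = 40 + G - 4 r$)
$\sqrt{\left(\left(d{\left(-5,-2 \right)} + R\right) + 113\right) - 18} = \sqrt{\left(\left(\left(40 - 2 - -20\right) - 4\right) + 113\right) - 18} = \sqrt{\left(\left(\left(40 - 2 + 20\right) - 4\right) + 113\right) - 18} = \sqrt{\left(\left(58 - 4\right) + 113\right) - 18} = \sqrt{\left(54 + 113\right) - 18} = \sqrt{167 - 18} = \sqrt{149}$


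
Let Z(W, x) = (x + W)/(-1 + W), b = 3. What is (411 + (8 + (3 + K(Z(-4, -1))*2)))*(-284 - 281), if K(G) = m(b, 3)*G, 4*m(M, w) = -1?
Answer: -476295/2 ≈ -2.3815e+5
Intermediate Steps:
m(M, w) = -¼ (m(M, w) = (¼)*(-1) = -¼)
Z(W, x) = (W + x)/(-1 + W)
K(G) = -G/4
(411 + (8 + (3 + K(Z(-4, -1))*2)))*(-284 - 281) = (411 + (8 + (3 - (-4 - 1)/(4*(-1 - 4))*2)))*(-284 - 281) = (411 + (8 + (3 - (-5)/(4*(-5))*2)))*(-565) = (411 + (8 + (3 - (-1)*(-5)/20*2)))*(-565) = (411 + (8 + (3 - ¼*1*2)))*(-565) = (411 + (8 + (3 - ¼*2)))*(-565) = (411 + (8 + (3 - ½)))*(-565) = (411 + (8 + 5/2))*(-565) = (411 + 21/2)*(-565) = (843/2)*(-565) = -476295/2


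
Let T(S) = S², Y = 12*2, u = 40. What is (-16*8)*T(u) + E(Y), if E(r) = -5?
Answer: -204805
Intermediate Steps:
Y = 24
(-16*8)*T(u) + E(Y) = -16*8*40² - 5 = -128*1600 - 5 = -204800 - 5 = -204805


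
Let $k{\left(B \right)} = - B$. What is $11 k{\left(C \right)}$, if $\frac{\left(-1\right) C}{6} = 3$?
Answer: $198$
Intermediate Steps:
$C = -18$ ($C = \left(-6\right) 3 = -18$)
$11 k{\left(C \right)} = 11 \left(\left(-1\right) \left(-18\right)\right) = 11 \cdot 18 = 198$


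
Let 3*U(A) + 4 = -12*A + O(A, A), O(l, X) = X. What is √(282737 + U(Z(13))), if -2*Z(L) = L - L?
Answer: √2544621/3 ≈ 531.73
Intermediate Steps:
Z(L) = 0 (Z(L) = -(L - L)/2 = -½*0 = 0)
U(A) = -4/3 - 11*A/3 (U(A) = -4/3 + (-12*A + A)/3 = -4/3 + (-11*A)/3 = -4/3 - 11*A/3)
√(282737 + U(Z(13))) = √(282737 + (-4/3 - 11/3*0)) = √(282737 + (-4/3 + 0)) = √(282737 - 4/3) = √(848207/3) = √2544621/3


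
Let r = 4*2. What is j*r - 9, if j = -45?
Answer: -369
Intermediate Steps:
r = 8
j*r - 9 = -45*8 - 9 = -360 - 9 = -369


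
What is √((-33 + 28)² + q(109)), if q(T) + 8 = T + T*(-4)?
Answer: I*√310 ≈ 17.607*I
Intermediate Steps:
q(T) = -8 - 3*T (q(T) = -8 + (T + T*(-4)) = -8 + (T - 4*T) = -8 - 3*T)
√((-33 + 28)² + q(109)) = √((-33 + 28)² + (-8 - 3*109)) = √((-5)² + (-8 - 327)) = √(25 - 335) = √(-310) = I*√310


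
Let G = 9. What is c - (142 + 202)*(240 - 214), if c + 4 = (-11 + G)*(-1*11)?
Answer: -8926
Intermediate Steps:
c = 18 (c = -4 + (-11 + 9)*(-1*11) = -4 - 2*(-11) = -4 + 22 = 18)
c - (142 + 202)*(240 - 214) = 18 - (142 + 202)*(240 - 214) = 18 - 344*26 = 18 - 1*8944 = 18 - 8944 = -8926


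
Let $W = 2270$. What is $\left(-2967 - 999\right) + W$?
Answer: $-1696$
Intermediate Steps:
$\left(-2967 - 999\right) + W = \left(-2967 - 999\right) + 2270 = -3966 + 2270 = -1696$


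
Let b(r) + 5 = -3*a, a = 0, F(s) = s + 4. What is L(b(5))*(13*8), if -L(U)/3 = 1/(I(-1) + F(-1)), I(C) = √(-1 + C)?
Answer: -936/11 + 312*I*√2/11 ≈ -85.091 + 40.112*I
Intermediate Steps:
F(s) = 4 + s
b(r) = -5 (b(r) = -5 - 3*0 = -5 + 0 = -5)
L(U) = -3/(3 + I*√2) (L(U) = -3/(√(-1 - 1) + (4 - 1)) = -3/(√(-2) + 3) = -3/(I*√2 + 3) = -3/(3 + I*√2))
L(b(5))*(13*8) = (-9/11 + 3*I*√2/11)*(13*8) = (-9/11 + 3*I*√2/11)*104 = -936/11 + 312*I*√2/11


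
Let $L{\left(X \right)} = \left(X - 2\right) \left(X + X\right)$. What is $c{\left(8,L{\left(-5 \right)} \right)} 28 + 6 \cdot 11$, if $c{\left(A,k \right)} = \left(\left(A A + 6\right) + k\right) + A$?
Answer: $4210$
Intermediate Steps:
$L{\left(X \right)} = 2 X \left(-2 + X\right)$ ($L{\left(X \right)} = \left(-2 + X\right) 2 X = 2 X \left(-2 + X\right)$)
$c{\left(A,k \right)} = 6 + A + k + A^{2}$ ($c{\left(A,k \right)} = \left(\left(A^{2} + 6\right) + k\right) + A = \left(\left(6 + A^{2}\right) + k\right) + A = \left(6 + k + A^{2}\right) + A = 6 + A + k + A^{2}$)
$c{\left(8,L{\left(-5 \right)} \right)} 28 + 6 \cdot 11 = \left(6 + 8 + 2 \left(-5\right) \left(-2 - 5\right) + 8^{2}\right) 28 + 6 \cdot 11 = \left(6 + 8 + 2 \left(-5\right) \left(-7\right) + 64\right) 28 + 66 = \left(6 + 8 + 70 + 64\right) 28 + 66 = 148 \cdot 28 + 66 = 4144 + 66 = 4210$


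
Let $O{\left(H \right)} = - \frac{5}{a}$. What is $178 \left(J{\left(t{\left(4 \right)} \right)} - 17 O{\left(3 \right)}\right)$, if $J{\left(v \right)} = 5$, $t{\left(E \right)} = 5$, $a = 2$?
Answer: $8455$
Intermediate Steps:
$O{\left(H \right)} = - \frac{5}{2}$
$178 \left(J{\left(t{\left(4 \right)} \right)} - 17 O{\left(3 \right)}\right) = 178 \left(5 - - \frac{85}{2}\right) = 178 \left(5 + \frac{85}{2}\right) = 178 \cdot \frac{95}{2} = 8455$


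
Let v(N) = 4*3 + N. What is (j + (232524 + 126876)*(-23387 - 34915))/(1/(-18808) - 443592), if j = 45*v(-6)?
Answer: 394097914272240/8343078337 ≈ 47237.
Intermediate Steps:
v(N) = 12 + N
j = 270 (j = 45*(12 - 6) = 45*6 = 270)
(j + (232524 + 126876)*(-23387 - 34915))/(1/(-18808) - 443592) = (270 + (232524 + 126876)*(-23387 - 34915))/(1/(-18808) - 443592) = (270 + 359400*(-58302))/(-1/18808 - 443592) = (270 - 20953738800)/(-8343078337/18808) = -20953738530*(-18808/8343078337) = 394097914272240/8343078337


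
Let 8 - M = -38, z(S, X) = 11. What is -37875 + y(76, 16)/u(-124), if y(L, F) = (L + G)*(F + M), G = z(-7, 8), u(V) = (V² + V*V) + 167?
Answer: -1171051731/30919 ≈ -37875.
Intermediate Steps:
M = 46 (M = 8 - 1*(-38) = 8 + 38 = 46)
u(V) = 167 + 2*V² (u(V) = (V² + V²) + 167 = 2*V² + 167 = 167 + 2*V²)
G = 11
y(L, F) = (11 + L)*(46 + F) (y(L, F) = (L + 11)*(F + 46) = (11 + L)*(46 + F))
-37875 + y(76, 16)/u(-124) = -37875 + (506 + 11*16 + 46*76 + 16*76)/(167 + 2*(-124)²) = -37875 + (506 + 176 + 3496 + 1216)/(167 + 2*15376) = -37875 + 5394/(167 + 30752) = -37875 + 5394/30919 = -1171051731/30919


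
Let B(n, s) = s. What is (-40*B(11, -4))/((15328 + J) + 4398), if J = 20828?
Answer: 80/20277 ≈ 0.0039454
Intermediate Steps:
(-40*B(11, -4))/((15328 + J) + 4398) = (-40*(-4))/((15328 + 20828) + 4398) = 160/(36156 + 4398) = 160/40554 = 160*(1/40554) = 80/20277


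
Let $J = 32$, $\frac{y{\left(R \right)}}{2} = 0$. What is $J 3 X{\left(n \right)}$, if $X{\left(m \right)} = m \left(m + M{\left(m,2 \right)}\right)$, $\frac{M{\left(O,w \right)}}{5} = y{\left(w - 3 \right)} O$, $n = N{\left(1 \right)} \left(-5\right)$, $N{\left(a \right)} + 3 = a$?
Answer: $9600$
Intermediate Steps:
$N{\left(a \right)} = -3 + a$
$y{\left(R \right)} = 0$ ($y{\left(R \right)} = 2 \cdot 0 = 0$)
$n = 10$ ($n = \left(-3 + 1\right) \left(-5\right) = \left(-2\right) \left(-5\right) = 10$)
$M{\left(O,w \right)} = 0$ ($M{\left(O,w \right)} = 5 \cdot 0 O = 5 \cdot 0 = 0$)
$X{\left(m \right)} = m^{2}$ ($X{\left(m \right)} = m \left(m + 0\right) = m m = m^{2}$)
$J 3 X{\left(n \right)} = 32 \cdot 3 \cdot 10^{2} = 96 \cdot 100 = 9600$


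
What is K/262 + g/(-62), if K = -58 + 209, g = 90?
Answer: -7109/8122 ≈ -0.87528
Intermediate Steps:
K = 151
K/262 + g/(-62) = 151/262 + 90/(-62) = 151*(1/262) + 90*(-1/62) = 151/262 - 45/31 = -7109/8122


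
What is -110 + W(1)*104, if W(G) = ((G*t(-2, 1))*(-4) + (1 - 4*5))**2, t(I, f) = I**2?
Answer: 127290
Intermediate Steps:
W(G) = (-19 - 16*G)**2 (W(G) = ((G*(-2)**2)*(-4) + (1 - 4*5))**2 = ((G*4)*(-4) + (1 - 20))**2 = ((4*G)*(-4) - 19)**2 = (-16*G - 19)**2 = (-19 - 16*G)**2)
-110 + W(1)*104 = -110 + (19 + 16*1)**2*104 = -110 + (19 + 16)**2*104 = -110 + 35**2*104 = -110 + 1225*104 = -110 + 127400 = 127290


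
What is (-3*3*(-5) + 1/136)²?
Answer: 37466641/18496 ≈ 2025.7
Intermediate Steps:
(-3*3*(-5) + 1/136)² = (-9*(-5) + 1/136)² = (45 + 1/136)² = (6121/136)² = 37466641/18496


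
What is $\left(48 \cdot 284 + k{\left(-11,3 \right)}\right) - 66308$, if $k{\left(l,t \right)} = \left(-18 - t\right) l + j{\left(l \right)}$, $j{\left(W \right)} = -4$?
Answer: $-52449$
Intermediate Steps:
$k{\left(l,t \right)} = -4 + l \left(-18 - t\right)$ ($k{\left(l,t \right)} = \left(-18 - t\right) l - 4 = l \left(-18 - t\right) - 4 = -4 + l \left(-18 - t\right)$)
$\left(48 \cdot 284 + k{\left(-11,3 \right)}\right) - 66308 = \left(48 \cdot 284 - \left(-194 - 33\right)\right) - 66308 = \left(13632 + \left(-4 + 198 + 33\right)\right) - 66308 = \left(13632 + 227\right) - 66308 = 13859 - 66308 = -52449$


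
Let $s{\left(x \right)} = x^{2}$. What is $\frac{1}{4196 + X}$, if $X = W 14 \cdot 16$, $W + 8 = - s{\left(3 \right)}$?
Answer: $\frac{1}{388} \approx 0.0025773$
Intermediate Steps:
$W = -17$ ($W = -8 - 3^{2} = -8 - 9 = -17$)
$X = -3808$ ($X = \left(-17\right) 14 \cdot 16 = \left(-238\right) 16 = -3808$)
$\frac{1}{4196 + X} = \frac{1}{4196 - 3808} = \frac{1}{388}$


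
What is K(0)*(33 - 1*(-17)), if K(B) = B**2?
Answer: 0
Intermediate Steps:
K(0)*(33 - 1*(-17)) = 0**2*(33 - 1*(-17)) = 0*(33 + 17) = 0*50 = 0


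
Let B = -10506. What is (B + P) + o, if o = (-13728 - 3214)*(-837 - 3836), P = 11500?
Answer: 79170960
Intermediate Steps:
o = 79169966 (o = -16942*(-4673) = 79169966)
(B + P) + o = (-10506 + 11500) + 79169966 = 994 + 79169966 = 79170960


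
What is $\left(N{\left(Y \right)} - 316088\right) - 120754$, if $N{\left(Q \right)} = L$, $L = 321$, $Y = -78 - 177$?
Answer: $-436521$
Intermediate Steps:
$Y = -255$
$N{\left(Q \right)} = 321$
$\left(N{\left(Y \right)} - 316088\right) - 120754 = \left(321 - 316088\right) - 120754 = -315767 - 120754 = -436521$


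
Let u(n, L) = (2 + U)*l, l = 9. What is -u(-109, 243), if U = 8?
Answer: -90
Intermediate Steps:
u(n, L) = 90 (u(n, L) = (2 + 8)*9 = 10*9 = 90)
-u(-109, 243) = -1*90 = -90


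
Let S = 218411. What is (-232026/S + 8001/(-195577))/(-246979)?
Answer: 47126455413/10549996492777913 ≈ 4.4670e-6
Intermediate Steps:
(-232026/S + 8001/(-195577))/(-246979) = (-232026/218411 + 8001/(-195577))/(-246979) = (-232026*1/218411 + 8001*(-1/195577))*(-1/246979) = (-232026/218411 - 8001/195577)*(-1/246979) = -47126455413/42716168147*(-1/246979) = 47126455413/10549996492777913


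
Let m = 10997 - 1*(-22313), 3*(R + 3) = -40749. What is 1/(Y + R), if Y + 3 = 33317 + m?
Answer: 1/53038 ≈ 1.8854e-5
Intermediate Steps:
R = -13586 (R = -3 + (⅓)*(-40749) = -3 - 13583 = -13586)
m = 33310 (m = 10997 + 22313 = 33310)
Y = 66624 (Y = -3 + (33317 + 33310) = -3 + 66627 = 66624)
1/(Y + R) = 1/(66624 - 13586) = 1/53038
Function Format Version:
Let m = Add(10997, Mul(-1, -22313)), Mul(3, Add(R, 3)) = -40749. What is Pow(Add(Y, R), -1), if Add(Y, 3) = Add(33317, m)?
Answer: Rational(1, 53038) ≈ 1.8854e-5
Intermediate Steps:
R = -13586 (R = Add(-3, Mul(Rational(1, 3), -40749)) = Add(-3, -13583) = -13586)
m = 33310 (m = Add(10997, 22313) = 33310)
Y = 66624 (Y = Add(-3, Add(33317, 33310)) = Add(-3, 66627) = 66624)
Pow(Add(Y, R), -1) = Pow(Add(66624, -13586), -1) = Pow(53038, -1) = Rational(1, 53038)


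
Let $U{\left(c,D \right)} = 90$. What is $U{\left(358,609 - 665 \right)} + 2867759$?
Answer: $2867849$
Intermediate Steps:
$U{\left(358,609 - 665 \right)} + 2867759 = 90 + 2867759 = 2867849$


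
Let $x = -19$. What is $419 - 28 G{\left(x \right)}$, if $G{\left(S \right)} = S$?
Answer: $951$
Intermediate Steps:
$419 - 28 G{\left(x \right)} = 419 - -532 = 419 + 532 = 951$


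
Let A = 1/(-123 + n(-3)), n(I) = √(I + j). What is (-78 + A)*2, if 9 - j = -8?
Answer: -2358186/15115 - 2*√14/15115 ≈ -156.02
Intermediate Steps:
j = 17 (j = 9 - 1*(-8) = 9 + 8 = 17)
n(I) = √(17 + I) (n(I) = √(I + 17) = √(17 + I))
A = 1/(-123 + √14) (A = 1/(-123 + √(17 - 3)) = 1/(-123 + √14) ≈ -0.0083852)
(-78 + A)*2 = (-78 + (-123/15115 - √14/15115))*2 = (-1179093/15115 - √14/15115)*2 = -2358186/15115 - 2*√14/15115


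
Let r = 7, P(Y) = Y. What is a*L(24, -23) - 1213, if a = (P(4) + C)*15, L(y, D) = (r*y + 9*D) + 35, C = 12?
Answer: -2173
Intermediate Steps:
L(y, D) = 35 + 7*y + 9*D (L(y, D) = (7*y + 9*D) + 35 = 35 + 7*y + 9*D)
a = 240 (a = (4 + 12)*15 = 16*15 = 240)
a*L(24, -23) - 1213 = 240*(35 + 7*24 + 9*(-23)) - 1213 = 240*(35 + 168 - 207) - 1213 = 240*(-4) - 1213 = -960 - 1213 = -2173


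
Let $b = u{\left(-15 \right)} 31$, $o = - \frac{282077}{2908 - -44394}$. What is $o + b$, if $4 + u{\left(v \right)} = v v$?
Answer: $\frac{323783925}{47302} \approx 6845.0$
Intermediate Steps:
$u{\left(v \right)} = -4 + v^{2}$ ($u{\left(v \right)} = -4 + v v = -4 + v^{2}$)
$o = - \frac{282077}{47302}$ ($o = - \frac{282077}{2908 + 44394} = - \frac{282077}{47302} \approx -5.9633$)
$b = 6851$ ($b = \left(-4 + \left(-15\right)^{2}\right) 31 = \left(-4 + 225\right) 31 = 221 \cdot 31 = 6851$)
$o + b = - \frac{282077}{47302} + 6851 = \frac{323783925}{47302}$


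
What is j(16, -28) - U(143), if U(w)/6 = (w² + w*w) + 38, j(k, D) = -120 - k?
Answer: -245752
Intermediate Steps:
U(w) = 228 + 12*w² (U(w) = 6*((w² + w*w) + 38) = 6*((w² + w²) + 38) = 6*(2*w² + 38) = 6*(38 + 2*w²) = 228 + 12*w²)
j(16, -28) - U(143) = (-120 - 1*16) - (228 + 12*143²) = (-120 - 16) - (228 + 12*20449) = -136 - (228 + 245388) = -136 - 1*245616 = -136 - 245616 = -245752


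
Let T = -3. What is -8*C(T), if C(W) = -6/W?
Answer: -16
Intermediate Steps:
-8*C(T) = -(-48)/(-3) = -(-48)*(-1)/3 = -8*2 = -16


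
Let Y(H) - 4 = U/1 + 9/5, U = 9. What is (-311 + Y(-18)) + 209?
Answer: -436/5 ≈ -87.200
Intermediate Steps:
Y(H) = 74/5 (Y(H) = 4 + (9/1 + 9/5) = 4 + (9*1 + 9*(1/5)) = 4 + (9 + 9/5) = 4 + 54/5 = 74/5)
(-311 + Y(-18)) + 209 = (-311 + 74/5) + 209 = -1481/5 + 209 = -436/5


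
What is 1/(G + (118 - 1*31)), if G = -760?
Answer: -1/673 ≈ -0.0014859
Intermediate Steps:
1/(G + (118 - 1*31)) = 1/(-760 + (118 - 1*31)) = 1/(-760 + (118 - 31)) = 1/(-760 + 87) = 1/(-673) = -1/673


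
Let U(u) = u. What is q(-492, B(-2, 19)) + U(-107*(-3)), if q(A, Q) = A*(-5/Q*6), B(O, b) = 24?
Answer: 936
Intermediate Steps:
q(A, Q) = -30*A/Q (q(A, Q) = A*(-30/Q) = -30*A/Q)
q(-492, B(-2, 19)) + U(-107*(-3)) = -30*(-492)/24 - 107*(-3) = -30*(-492)*1/24 + 321 = 615 + 321 = 936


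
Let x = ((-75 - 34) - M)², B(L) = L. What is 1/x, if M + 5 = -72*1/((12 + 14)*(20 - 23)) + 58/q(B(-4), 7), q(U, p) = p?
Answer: 8281/106131204 ≈ 7.8026e-5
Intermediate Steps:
M = 383/91 (M = -5 + (-72*1/((12 + 14)*(20 - 23)) + 58/7) = -5 + (-72/(26*(-3)) + 58*(⅐)) = -5 + (-72/(-78) + 58/7) = -5 + (-72*(-1/78) + 58/7) = -5 + (12/13 + 58/7) = -5 + 838/91 = 383/91 ≈ 4.2088)
x = 106131204/8281 (x = ((-75 - 34) - 1*383/91)² = (-109 - 383/91)² = (-10302/91)² = 106131204/8281 ≈ 12816.)
1/x = 1/(106131204/8281) = 8281/106131204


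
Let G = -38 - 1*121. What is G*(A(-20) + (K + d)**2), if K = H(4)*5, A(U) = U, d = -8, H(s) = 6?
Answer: -73776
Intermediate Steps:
G = -159 (G = -38 - 121 = -159)
K = 30 (K = 6*5 = 30)
G*(A(-20) + (K + d)**2) = -159*(-20 + (30 - 8)**2) = -159*(-20 + 22**2) = -159*(-20 + 484) = -159*464 = -73776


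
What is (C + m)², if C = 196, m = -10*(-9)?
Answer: 81796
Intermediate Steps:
m = 90
(C + m)² = (196 + 90)² = 286² = 81796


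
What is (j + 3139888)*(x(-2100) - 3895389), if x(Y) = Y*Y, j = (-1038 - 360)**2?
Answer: 2621578700412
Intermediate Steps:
j = 1954404 (j = (-1398)**2 = 1954404)
x(Y) = Y**2
(j + 3139888)*(x(-2100) - 3895389) = (1954404 + 3139888)*((-2100)**2 - 3895389) = 5094292*(4410000 - 3895389) = 5094292*514611 = 2621578700412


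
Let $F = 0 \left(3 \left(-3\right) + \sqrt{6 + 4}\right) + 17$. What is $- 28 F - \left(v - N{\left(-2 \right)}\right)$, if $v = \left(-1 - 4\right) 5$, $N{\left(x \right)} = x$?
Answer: $-453$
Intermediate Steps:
$v = -25$ ($v = \left(-5\right) 5 = -25$)
$F = 17$ ($F = 0 \left(-9 + \sqrt{10}\right) + 17 = 0 + 17 = 17$)
$- 28 F - \left(v - N{\left(-2 \right)}\right) = \left(-28\right) 17 - -23 = -476 + \left(-2 + 25\right) = -476 + 23 = -453$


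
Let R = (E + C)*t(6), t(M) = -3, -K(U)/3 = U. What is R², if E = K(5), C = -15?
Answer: 8100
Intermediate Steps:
K(U) = -3*U
E = -15 (E = -3*5 = -15)
R = 90 (R = (-15 - 15)*(-3) = -30*(-3) = 90)
R² = 90² = 8100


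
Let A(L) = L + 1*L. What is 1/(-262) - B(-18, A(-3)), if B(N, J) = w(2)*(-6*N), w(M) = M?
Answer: -56593/262 ≈ -216.00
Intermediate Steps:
A(L) = 2*L (A(L) = L + L = 2*L)
B(N, J) = -12*N (B(N, J) = 2*(-6*N) = -12*N)
1/(-262) - B(-18, A(-3)) = 1/(-262) - (-12)*(-18) = -1/262 - 1*216 = -1/262 - 216 = -56593/262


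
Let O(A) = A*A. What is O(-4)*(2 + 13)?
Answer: 240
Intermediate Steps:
O(A) = A**2
O(-4)*(2 + 13) = (-4)**2*(2 + 13) = 16*15 = 240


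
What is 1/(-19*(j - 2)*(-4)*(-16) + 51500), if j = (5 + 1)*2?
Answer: 1/39340 ≈ 2.5419e-5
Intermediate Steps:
j = 12 (j = 6*2 = 12)
1/(-19*(j - 2)*(-4)*(-16) + 51500) = 1/(-19*(12 - 2)*(-4)*(-16) + 51500) = 1/(-190*(-4)*(-16) + 51500) = 1/(-19*(-40)*(-16) + 51500) = 1/(760*(-16) + 51500) = 1/(-12160 + 51500) = 1/39340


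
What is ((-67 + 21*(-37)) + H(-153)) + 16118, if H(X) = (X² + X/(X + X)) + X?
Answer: 77061/2 ≈ 38531.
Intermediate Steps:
H(X) = ½ + X + X² (H(X) = (X² + X/((2*X))) + X = (X² + (1/(2*X))*X) + X = (X² + ½) + X = (½ + X²) + X = ½ + X + X²)
((-67 + 21*(-37)) + H(-153)) + 16118 = ((-67 + 21*(-37)) + (½ - 153 + (-153)²)) + 16118 = ((-67 - 777) + (½ - 153 + 23409)) + 16118 = (-844 + 46513/2) + 16118 = 44825/2 + 16118 = 77061/2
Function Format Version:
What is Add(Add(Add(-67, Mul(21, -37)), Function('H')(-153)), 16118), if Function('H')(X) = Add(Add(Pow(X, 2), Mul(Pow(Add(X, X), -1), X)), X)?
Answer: Rational(77061, 2) ≈ 38531.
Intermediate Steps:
Function('H')(X) = Add(Rational(1, 2), X, Pow(X, 2)) (Function('H')(X) = Add(Add(Pow(X, 2), Mul(Pow(Mul(2, X), -1), X)), X) = Add(Add(Pow(X, 2), Mul(Mul(Rational(1, 2), Pow(X, -1)), X)), X) = Add(Add(Pow(X, 2), Rational(1, 2)), X) = Add(Add(Rational(1, 2), Pow(X, 2)), X) = Add(Rational(1, 2), X, Pow(X, 2)))
Add(Add(Add(-67, Mul(21, -37)), Function('H')(-153)), 16118) = Add(Add(Add(-67, Mul(21, -37)), Add(Rational(1, 2), -153, Pow(-153, 2))), 16118) = Add(Add(Add(-67, -777), Add(Rational(1, 2), -153, 23409)), 16118) = Add(Add(-844, Rational(46513, 2)), 16118) = Add(Rational(44825, 2), 16118) = Rational(77061, 2)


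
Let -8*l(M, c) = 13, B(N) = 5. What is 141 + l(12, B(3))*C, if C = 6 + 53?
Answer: 361/8 ≈ 45.125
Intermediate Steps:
C = 59
l(M, c) = -13/8 (l(M, c) = -⅛*13 = -13/8)
141 + l(12, B(3))*C = 141 - 13/8*59 = 141 - 767/8 = 361/8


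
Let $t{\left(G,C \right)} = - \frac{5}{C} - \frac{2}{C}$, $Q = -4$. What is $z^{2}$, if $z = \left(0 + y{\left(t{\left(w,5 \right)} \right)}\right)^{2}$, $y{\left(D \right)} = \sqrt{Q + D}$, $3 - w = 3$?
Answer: $\frac{729}{25} \approx 29.16$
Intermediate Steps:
$w = 0$ ($w = 3 - 3 = 0$)
$t{\left(G,C \right)} = - \frac{7}{C}$
$y{\left(D \right)} = \sqrt{-4 + D}$
$z = - \frac{27}{5}$ ($z = \left(0 + \sqrt{-4 - \frac{7}{5}}\right)^{2} = \left(0 + \sqrt{- \frac{27}{5}}\right)^{2} = \left(0 + \frac{3 i \sqrt{15}}{5}\right)^{2} = \left(\frac{3 i \sqrt{15}}{5}\right)^{2} = - \frac{27}{5} \approx -5.4$)
$z^{2} = \left(- \frac{27}{5}\right)^{2} = \frac{729}{25}$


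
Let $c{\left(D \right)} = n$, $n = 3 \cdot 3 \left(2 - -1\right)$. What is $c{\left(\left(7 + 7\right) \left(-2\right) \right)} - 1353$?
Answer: $-1326$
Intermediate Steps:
$n = 27$ ($n = 9 \left(2 + 1\right) = 9 \cdot 3 = 27$)
$c{\left(D \right)} = 27$
$c{\left(\left(7 + 7\right) \left(-2\right) \right)} - 1353 = 27 - 1353 = -1326$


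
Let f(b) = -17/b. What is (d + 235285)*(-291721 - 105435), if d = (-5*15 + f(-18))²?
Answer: -7745458338181/81 ≈ -9.5623e+10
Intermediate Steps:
d = 1776889/324 (d = (-5*15 - 17/(-18))² = (-75 - 17*(-1/18))² = (-75 + 17/18)² = (-1333/18)² = 1776889/324 ≈ 5484.2)
(d + 235285)*(-291721 - 105435) = (1776889/324 + 235285)*(-291721 - 105435) = (78009229/324)*(-397156) = -7745458338181/81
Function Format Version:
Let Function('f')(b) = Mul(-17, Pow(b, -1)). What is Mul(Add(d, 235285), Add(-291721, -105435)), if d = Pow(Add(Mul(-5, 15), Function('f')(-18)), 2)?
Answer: Rational(-7745458338181, 81) ≈ -9.5623e+10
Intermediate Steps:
d = Rational(1776889, 324) (d = Pow(Add(Mul(-5, 15), Mul(-17, Pow(-18, -1))), 2) = Pow(Add(-75, Mul(-17, Rational(-1, 18))), 2) = Pow(Add(-75, Rational(17, 18)), 2) = Pow(Rational(-1333, 18), 2) = Rational(1776889, 324) ≈ 5484.2)
Mul(Add(d, 235285), Add(-291721, -105435)) = Mul(Add(Rational(1776889, 324), 235285), Add(-291721, -105435)) = Mul(Rational(78009229, 324), -397156) = Rational(-7745458338181, 81)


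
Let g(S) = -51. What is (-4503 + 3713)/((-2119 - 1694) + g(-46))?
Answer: 395/1932 ≈ 0.20445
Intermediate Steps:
(-4503 + 3713)/((-2119 - 1694) + g(-46)) = (-4503 + 3713)/((-2119 - 1694) - 51) = -790/(-3813 - 51) = -790/(-3864) = -790*(-1/3864) = 395/1932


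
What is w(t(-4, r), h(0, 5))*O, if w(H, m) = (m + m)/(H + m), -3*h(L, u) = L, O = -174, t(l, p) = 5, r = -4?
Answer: 0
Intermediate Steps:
h(L, u) = -L/3
w(H, m) = 2*m/(H + m) (w(H, m) = (2*m)/(H + m) = 2*m/(H + m))
w(t(-4, r), h(0, 5))*O = (2*(-⅓*0)/(5 - ⅓*0))*(-174) = (2*0/(5 + 0))*(-174) = (2*0/5)*(-174) = (2*0*(⅕))*(-174) = 0*(-174) = 0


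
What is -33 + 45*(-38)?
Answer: -1743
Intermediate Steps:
-33 + 45*(-38) = -33 - 1710 = -1743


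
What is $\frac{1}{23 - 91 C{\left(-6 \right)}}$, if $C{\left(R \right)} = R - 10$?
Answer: $\frac{1}{1479} \approx 0.00067613$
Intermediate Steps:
$C{\left(R \right)} = -10 + R$
$\frac{1}{23 - 91 C{\left(-6 \right)}} = \frac{1}{23 - 91 \left(-10 - 6\right)} = \frac{1}{23 - -1456} = \frac{1}{23 + 1456} = \frac{1}{1479}$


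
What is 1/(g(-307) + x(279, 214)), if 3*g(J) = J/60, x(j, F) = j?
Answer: 180/49913 ≈ 0.0036063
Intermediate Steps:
g(J) = J/180 (g(J) = (J/60)/3 = J/180)
1/(g(-307) + x(279, 214)) = 1/((1/180)*(-307) + 279) = 1/(-307/180 + 279) = 1/(49913/180) = 180/49913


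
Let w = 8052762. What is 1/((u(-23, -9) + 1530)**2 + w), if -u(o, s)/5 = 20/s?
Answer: 81/844650622 ≈ 9.5898e-8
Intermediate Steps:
u(o, s) = -100/s
1/((u(-23, -9) + 1530)**2 + w) = 1/((-100/(-9) + 1530)**2 + 8052762) = 1/((-100*(-1/9) + 1530)**2 + 8052762) = 1/((100/9 + 1530)**2 + 8052762) = 1/((13870/9)**2 + 8052762) = 1/(192376900/81 + 8052762) = 1/(844650622/81) = 81/844650622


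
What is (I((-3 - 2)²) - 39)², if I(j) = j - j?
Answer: 1521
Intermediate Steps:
I(j) = 0
(I((-3 - 2)²) - 39)² = (0 - 39)² = (-39)² = 1521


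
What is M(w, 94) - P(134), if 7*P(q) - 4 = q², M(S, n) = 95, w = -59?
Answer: -17295/7 ≈ -2470.7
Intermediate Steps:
P(q) = 4/7 + q²/7
M(w, 94) - P(134) = 95 - (4/7 + (⅐)*134²) = 95 - (4/7 + (⅐)*17956) = 95 - (4/7 + 17956/7) = 95 - 1*17960/7 = 95 - 17960/7 = -17295/7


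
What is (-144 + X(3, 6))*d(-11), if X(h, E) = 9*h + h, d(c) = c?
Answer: 1254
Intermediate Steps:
X(h, E) = 10*h
(-144 + X(3, 6))*d(-11) = (-144 + 10*3)*(-11) = (-144 + 30)*(-11) = -114*(-11) = 1254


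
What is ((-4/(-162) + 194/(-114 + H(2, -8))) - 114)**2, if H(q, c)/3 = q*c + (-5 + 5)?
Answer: 87030241/6561 ≈ 13265.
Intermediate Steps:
H(q, c) = 3*c*q (H(q, c) = 3*(q*c + (-5 + 5)) = 3*(c*q + 0) = 3*(c*q) = 3*c*q)
((-4/(-162) + 194/(-114 + H(2, -8))) - 114)**2 = ((-4/(-162) + 194/(-114 + 3*(-8)*2)) - 114)**2 = ((-4*(-1/162) + 194/(-114 - 48)) - 114)**2 = ((2/81 + 194/(-162)) - 114)**2 = ((2/81 + 194*(-1/162)) - 114)**2 = ((2/81 - 97/81) - 114)**2 = (-95/81 - 114)**2 = (-9329/81)**2 = 87030241/6561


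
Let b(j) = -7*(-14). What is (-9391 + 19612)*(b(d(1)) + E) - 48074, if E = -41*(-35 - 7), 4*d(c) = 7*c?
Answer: 18554146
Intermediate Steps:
d(c) = 7*c/4 (d(c) = (7*c)/4 = 7*c/4)
E = 1722 (E = -41*(-42) = 1722)
b(j) = 98
(-9391 + 19612)*(b(d(1)) + E) - 48074 = (-9391 + 19612)*(98 + 1722) - 48074 = 10221*1820 - 48074 = 18602220 - 48074 = 18554146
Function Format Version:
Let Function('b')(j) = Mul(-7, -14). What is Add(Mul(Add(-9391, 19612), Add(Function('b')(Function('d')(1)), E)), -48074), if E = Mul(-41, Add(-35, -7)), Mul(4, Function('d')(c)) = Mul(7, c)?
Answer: 18554146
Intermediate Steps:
Function('d')(c) = Mul(Rational(7, 4), c) (Function('d')(c) = Mul(Rational(1, 4), Mul(7, c)) = Mul(Rational(7, 4), c))
E = 1722 (E = Mul(-41, -42) = 1722)
Function('b')(j) = 98
Add(Mul(Add(-9391, 19612), Add(Function('b')(Function('d')(1)), E)), -48074) = Add(Mul(Add(-9391, 19612), Add(98, 1722)), -48074) = Add(Mul(10221, 1820), -48074) = Add(18602220, -48074) = 18554146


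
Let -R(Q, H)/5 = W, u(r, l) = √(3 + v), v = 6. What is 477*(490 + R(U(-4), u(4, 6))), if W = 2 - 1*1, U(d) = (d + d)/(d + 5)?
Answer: 231345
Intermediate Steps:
U(d) = 2*d/(5 + d) (U(d) = (2*d)/(5 + d) = 2*d/(5 + d))
u(r, l) = 3 (u(r, l) = √(3 + 6) = √9 = 3)
W = 1 (W = 2 - 1 = 1)
R(Q, H) = -5 (R(Q, H) = -5*1 = -5)
477*(490 + R(U(-4), u(4, 6))) = 477*(490 - 5) = 477*485 = 231345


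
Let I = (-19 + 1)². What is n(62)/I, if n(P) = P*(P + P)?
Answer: 1922/81 ≈ 23.728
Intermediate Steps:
I = 324 (I = (-18)² = 324)
n(P) = 2*P² (n(P) = P*(2*P) = 2*P²)
n(62)/I = (2*62²)/324 = (2*3844)*(1/324) = 7688*(1/324) = 1922/81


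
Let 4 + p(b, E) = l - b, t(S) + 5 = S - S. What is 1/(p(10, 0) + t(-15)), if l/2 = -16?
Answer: -1/51 ≈ -0.019608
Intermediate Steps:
l = -32 (l = 2*(-16) = -32)
t(S) = -5 (t(S) = -5 + (S - S) = -5 + 0 = -5)
p(b, E) = -36 - b (p(b, E) = -4 + (-32 - b) = -36 - b)
1/(p(10, 0) + t(-15)) = 1/((-36 - 1*10) - 5) = 1/((-36 - 10) - 5) = 1/(-46 - 5) = 1/(-51) = -1/51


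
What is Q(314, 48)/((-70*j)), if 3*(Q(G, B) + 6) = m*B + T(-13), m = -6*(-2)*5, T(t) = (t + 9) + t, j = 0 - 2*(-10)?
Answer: -569/840 ≈ -0.67738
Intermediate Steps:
j = 20 (j = 0 + 20 = 20)
T(t) = 9 + 2*t (T(t) = (9 + t) + t = 9 + 2*t)
m = 60 (m = 12*5 = 60)
Q(G, B) = -35/3 + 20*B (Q(G, B) = -6 + (60*B + (9 + 2*(-13)))/3 = -6 + (60*B + (9 - 26))/3 = -6 + (60*B - 17)/3 = -6 + (-17 + 60*B)/3 = -6 + (-17/3 + 20*B) = -35/3 + 20*B)
Q(314, 48)/((-70*j)) = (-35/3 + 20*48)/((-70*20)) = (-35/3 + 960)/(-1400) = (2845/3)*(-1/1400) = -569/840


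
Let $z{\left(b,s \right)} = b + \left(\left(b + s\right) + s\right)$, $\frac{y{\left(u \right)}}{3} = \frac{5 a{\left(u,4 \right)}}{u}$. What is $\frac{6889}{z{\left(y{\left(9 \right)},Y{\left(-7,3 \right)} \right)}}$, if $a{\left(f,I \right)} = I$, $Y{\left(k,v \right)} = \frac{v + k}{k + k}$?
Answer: $\frac{144669}{292} \approx 495.44$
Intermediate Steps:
$Y{\left(k,v \right)} = \frac{k + v}{2 k}$
$y{\left(u \right)} = \frac{60}{u}$ ($y{\left(u \right)} = 3 \frac{5 \cdot 4}{u} = 3 \frac{20}{u} = \frac{60}{u}$)
$z{\left(b,s \right)} = 2 b + 2 s$ ($z{\left(b,s \right)} = b + \left(b + 2 s\right) = 2 b + 2 s$)
$\frac{6889}{z{\left(y{\left(9 \right)},Y{\left(-7,3 \right)} \right)}} = \frac{6889}{2 \cdot \frac{60}{9} + 2 \frac{-7 + 3}{2 \left(-7\right)}} = \frac{6889}{2 \cdot 60 \cdot \frac{1}{9} + 2 \cdot \frac{1}{2} \left(- \frac{1}{7}\right) \left(-4\right)} = \frac{6889}{2 \cdot \frac{20}{3} + 2 \cdot \frac{2}{7}} = \frac{6889}{\frac{40}{3} + \frac{4}{7}} = \frac{6889}{\frac{292}{21}} = 6889 \cdot \frac{21}{292} = \frac{144669}{292}$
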